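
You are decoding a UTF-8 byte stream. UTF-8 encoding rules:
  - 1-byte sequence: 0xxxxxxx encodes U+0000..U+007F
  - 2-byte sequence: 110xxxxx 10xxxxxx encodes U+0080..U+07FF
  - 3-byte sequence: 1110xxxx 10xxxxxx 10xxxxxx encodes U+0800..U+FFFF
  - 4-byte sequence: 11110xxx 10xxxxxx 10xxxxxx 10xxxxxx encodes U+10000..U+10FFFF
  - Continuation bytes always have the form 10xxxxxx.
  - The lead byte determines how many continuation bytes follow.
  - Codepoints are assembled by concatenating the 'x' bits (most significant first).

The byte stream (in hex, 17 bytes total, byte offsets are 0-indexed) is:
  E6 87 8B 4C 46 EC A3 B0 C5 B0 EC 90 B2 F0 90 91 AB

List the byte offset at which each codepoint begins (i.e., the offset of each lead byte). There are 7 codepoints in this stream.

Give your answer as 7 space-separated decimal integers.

Byte[0]=E6: 3-byte lead, need 2 cont bytes. acc=0x6
Byte[1]=87: continuation. acc=(acc<<6)|0x07=0x187
Byte[2]=8B: continuation. acc=(acc<<6)|0x0B=0x61CB
Completed: cp=U+61CB (starts at byte 0)
Byte[3]=4C: 1-byte ASCII. cp=U+004C
Byte[4]=46: 1-byte ASCII. cp=U+0046
Byte[5]=EC: 3-byte lead, need 2 cont bytes. acc=0xC
Byte[6]=A3: continuation. acc=(acc<<6)|0x23=0x323
Byte[7]=B0: continuation. acc=(acc<<6)|0x30=0xC8F0
Completed: cp=U+C8F0 (starts at byte 5)
Byte[8]=C5: 2-byte lead, need 1 cont bytes. acc=0x5
Byte[9]=B0: continuation. acc=(acc<<6)|0x30=0x170
Completed: cp=U+0170 (starts at byte 8)
Byte[10]=EC: 3-byte lead, need 2 cont bytes. acc=0xC
Byte[11]=90: continuation. acc=(acc<<6)|0x10=0x310
Byte[12]=B2: continuation. acc=(acc<<6)|0x32=0xC432
Completed: cp=U+C432 (starts at byte 10)
Byte[13]=F0: 4-byte lead, need 3 cont bytes. acc=0x0
Byte[14]=90: continuation. acc=(acc<<6)|0x10=0x10
Byte[15]=91: continuation. acc=(acc<<6)|0x11=0x411
Byte[16]=AB: continuation. acc=(acc<<6)|0x2B=0x1046B
Completed: cp=U+1046B (starts at byte 13)

Answer: 0 3 4 5 8 10 13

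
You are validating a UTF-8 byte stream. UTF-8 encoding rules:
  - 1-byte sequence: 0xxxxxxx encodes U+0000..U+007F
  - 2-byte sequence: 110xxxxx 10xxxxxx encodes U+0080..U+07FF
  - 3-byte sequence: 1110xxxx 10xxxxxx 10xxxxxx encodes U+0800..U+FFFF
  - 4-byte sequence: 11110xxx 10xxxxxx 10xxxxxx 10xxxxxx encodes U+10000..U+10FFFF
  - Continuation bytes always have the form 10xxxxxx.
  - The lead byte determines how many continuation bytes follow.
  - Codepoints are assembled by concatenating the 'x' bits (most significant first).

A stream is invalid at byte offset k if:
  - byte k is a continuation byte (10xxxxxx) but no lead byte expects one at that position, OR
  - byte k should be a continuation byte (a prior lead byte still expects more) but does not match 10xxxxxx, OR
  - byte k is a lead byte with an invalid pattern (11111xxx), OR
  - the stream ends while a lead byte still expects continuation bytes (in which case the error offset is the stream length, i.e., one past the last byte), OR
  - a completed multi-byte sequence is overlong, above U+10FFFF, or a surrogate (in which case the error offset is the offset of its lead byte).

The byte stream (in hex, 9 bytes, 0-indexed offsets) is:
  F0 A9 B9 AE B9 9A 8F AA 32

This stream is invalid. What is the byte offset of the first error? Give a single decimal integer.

Answer: 4

Derivation:
Byte[0]=F0: 4-byte lead, need 3 cont bytes. acc=0x0
Byte[1]=A9: continuation. acc=(acc<<6)|0x29=0x29
Byte[2]=B9: continuation. acc=(acc<<6)|0x39=0xA79
Byte[3]=AE: continuation. acc=(acc<<6)|0x2E=0x29E6E
Completed: cp=U+29E6E (starts at byte 0)
Byte[4]=B9: INVALID lead byte (not 0xxx/110x/1110/11110)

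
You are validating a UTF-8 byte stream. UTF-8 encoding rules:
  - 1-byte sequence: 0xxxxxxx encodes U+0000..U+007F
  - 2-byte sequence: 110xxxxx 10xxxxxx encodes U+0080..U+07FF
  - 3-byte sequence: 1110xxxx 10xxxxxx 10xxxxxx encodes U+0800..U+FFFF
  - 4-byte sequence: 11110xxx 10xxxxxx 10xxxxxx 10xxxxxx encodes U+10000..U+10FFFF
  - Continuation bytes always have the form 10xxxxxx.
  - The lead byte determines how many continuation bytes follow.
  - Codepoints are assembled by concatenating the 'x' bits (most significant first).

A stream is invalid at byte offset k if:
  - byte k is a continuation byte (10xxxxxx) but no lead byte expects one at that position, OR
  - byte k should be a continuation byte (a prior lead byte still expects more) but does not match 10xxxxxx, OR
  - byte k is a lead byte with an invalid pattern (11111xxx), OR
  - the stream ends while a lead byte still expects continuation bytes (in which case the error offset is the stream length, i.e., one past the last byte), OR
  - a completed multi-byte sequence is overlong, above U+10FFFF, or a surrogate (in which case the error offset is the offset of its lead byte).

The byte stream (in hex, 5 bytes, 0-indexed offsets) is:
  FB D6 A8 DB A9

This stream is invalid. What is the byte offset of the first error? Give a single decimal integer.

Answer: 0

Derivation:
Byte[0]=FB: INVALID lead byte (not 0xxx/110x/1110/11110)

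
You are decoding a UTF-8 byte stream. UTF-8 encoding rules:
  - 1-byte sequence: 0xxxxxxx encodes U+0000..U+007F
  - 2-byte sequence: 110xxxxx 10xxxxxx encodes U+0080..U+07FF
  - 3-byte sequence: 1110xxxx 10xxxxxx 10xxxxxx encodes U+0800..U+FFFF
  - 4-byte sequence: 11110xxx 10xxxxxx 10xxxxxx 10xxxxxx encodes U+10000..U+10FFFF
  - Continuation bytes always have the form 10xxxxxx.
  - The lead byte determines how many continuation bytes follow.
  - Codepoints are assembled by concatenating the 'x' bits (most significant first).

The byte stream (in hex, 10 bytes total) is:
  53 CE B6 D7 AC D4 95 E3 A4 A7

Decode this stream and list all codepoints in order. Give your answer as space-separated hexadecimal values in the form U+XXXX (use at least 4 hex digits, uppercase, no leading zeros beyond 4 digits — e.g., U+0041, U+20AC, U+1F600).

Answer: U+0053 U+03B6 U+05EC U+0515 U+3927

Derivation:
Byte[0]=53: 1-byte ASCII. cp=U+0053
Byte[1]=CE: 2-byte lead, need 1 cont bytes. acc=0xE
Byte[2]=B6: continuation. acc=(acc<<6)|0x36=0x3B6
Completed: cp=U+03B6 (starts at byte 1)
Byte[3]=D7: 2-byte lead, need 1 cont bytes. acc=0x17
Byte[4]=AC: continuation. acc=(acc<<6)|0x2C=0x5EC
Completed: cp=U+05EC (starts at byte 3)
Byte[5]=D4: 2-byte lead, need 1 cont bytes. acc=0x14
Byte[6]=95: continuation. acc=(acc<<6)|0x15=0x515
Completed: cp=U+0515 (starts at byte 5)
Byte[7]=E3: 3-byte lead, need 2 cont bytes. acc=0x3
Byte[8]=A4: continuation. acc=(acc<<6)|0x24=0xE4
Byte[9]=A7: continuation. acc=(acc<<6)|0x27=0x3927
Completed: cp=U+3927 (starts at byte 7)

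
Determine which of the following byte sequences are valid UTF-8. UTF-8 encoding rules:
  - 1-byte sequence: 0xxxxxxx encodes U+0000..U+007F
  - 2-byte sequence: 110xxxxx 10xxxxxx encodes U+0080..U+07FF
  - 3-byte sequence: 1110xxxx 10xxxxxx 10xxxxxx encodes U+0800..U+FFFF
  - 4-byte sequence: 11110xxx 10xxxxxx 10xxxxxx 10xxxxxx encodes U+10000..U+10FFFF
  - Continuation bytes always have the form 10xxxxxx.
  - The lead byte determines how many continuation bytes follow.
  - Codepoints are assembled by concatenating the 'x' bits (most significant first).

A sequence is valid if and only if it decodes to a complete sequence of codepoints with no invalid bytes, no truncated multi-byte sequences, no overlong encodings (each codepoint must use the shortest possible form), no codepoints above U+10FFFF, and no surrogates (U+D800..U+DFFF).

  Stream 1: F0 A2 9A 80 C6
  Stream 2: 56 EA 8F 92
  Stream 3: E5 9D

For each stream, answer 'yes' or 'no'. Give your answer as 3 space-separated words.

Stream 1: error at byte offset 5. INVALID
Stream 2: decodes cleanly. VALID
Stream 3: error at byte offset 2. INVALID

Answer: no yes no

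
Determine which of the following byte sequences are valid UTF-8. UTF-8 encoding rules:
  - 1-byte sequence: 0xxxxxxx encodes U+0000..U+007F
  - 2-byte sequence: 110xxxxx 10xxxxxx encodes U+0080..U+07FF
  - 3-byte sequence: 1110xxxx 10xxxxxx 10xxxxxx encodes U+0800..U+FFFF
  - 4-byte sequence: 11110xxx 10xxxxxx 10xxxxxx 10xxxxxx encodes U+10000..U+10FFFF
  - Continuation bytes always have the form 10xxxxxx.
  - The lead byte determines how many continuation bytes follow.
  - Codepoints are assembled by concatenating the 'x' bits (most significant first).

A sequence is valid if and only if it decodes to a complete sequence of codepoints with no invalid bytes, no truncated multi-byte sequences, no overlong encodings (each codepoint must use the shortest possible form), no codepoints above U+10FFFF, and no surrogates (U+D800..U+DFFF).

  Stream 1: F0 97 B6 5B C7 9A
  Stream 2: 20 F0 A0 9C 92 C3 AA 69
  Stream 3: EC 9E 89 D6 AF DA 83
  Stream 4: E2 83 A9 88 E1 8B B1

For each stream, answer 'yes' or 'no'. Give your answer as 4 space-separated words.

Stream 1: error at byte offset 3. INVALID
Stream 2: decodes cleanly. VALID
Stream 3: decodes cleanly. VALID
Stream 4: error at byte offset 3. INVALID

Answer: no yes yes no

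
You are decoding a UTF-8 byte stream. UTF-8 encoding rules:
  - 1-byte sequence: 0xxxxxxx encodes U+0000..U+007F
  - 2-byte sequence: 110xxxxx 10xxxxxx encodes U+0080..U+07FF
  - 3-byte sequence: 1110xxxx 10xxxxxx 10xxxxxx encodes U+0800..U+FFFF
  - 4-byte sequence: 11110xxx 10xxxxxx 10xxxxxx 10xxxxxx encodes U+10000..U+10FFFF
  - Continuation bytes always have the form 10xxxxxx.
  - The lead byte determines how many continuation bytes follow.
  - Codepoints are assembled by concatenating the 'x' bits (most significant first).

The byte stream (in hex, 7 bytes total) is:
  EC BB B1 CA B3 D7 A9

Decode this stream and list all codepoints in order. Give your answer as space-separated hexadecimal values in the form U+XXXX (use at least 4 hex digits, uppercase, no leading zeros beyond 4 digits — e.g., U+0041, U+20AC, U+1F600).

Byte[0]=EC: 3-byte lead, need 2 cont bytes. acc=0xC
Byte[1]=BB: continuation. acc=(acc<<6)|0x3B=0x33B
Byte[2]=B1: continuation. acc=(acc<<6)|0x31=0xCEF1
Completed: cp=U+CEF1 (starts at byte 0)
Byte[3]=CA: 2-byte lead, need 1 cont bytes. acc=0xA
Byte[4]=B3: continuation. acc=(acc<<6)|0x33=0x2B3
Completed: cp=U+02B3 (starts at byte 3)
Byte[5]=D7: 2-byte lead, need 1 cont bytes. acc=0x17
Byte[6]=A9: continuation. acc=(acc<<6)|0x29=0x5E9
Completed: cp=U+05E9 (starts at byte 5)

Answer: U+CEF1 U+02B3 U+05E9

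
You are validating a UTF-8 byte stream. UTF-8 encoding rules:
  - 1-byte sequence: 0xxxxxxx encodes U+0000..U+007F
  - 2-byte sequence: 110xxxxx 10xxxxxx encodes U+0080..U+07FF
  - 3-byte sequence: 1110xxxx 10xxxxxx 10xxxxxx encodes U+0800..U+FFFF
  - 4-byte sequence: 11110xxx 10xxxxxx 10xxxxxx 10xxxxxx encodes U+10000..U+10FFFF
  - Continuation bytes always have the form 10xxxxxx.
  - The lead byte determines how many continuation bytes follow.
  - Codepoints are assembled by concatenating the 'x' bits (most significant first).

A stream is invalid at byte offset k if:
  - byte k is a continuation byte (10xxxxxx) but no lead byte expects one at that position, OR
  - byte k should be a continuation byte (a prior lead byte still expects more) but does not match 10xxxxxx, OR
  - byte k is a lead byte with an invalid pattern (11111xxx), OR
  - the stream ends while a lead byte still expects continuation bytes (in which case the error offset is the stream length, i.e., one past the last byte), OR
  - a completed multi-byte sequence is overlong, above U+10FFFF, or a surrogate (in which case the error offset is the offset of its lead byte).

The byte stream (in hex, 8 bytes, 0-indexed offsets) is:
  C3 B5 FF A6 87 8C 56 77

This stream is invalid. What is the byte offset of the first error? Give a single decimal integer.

Byte[0]=C3: 2-byte lead, need 1 cont bytes. acc=0x3
Byte[1]=B5: continuation. acc=(acc<<6)|0x35=0xF5
Completed: cp=U+00F5 (starts at byte 0)
Byte[2]=FF: INVALID lead byte (not 0xxx/110x/1110/11110)

Answer: 2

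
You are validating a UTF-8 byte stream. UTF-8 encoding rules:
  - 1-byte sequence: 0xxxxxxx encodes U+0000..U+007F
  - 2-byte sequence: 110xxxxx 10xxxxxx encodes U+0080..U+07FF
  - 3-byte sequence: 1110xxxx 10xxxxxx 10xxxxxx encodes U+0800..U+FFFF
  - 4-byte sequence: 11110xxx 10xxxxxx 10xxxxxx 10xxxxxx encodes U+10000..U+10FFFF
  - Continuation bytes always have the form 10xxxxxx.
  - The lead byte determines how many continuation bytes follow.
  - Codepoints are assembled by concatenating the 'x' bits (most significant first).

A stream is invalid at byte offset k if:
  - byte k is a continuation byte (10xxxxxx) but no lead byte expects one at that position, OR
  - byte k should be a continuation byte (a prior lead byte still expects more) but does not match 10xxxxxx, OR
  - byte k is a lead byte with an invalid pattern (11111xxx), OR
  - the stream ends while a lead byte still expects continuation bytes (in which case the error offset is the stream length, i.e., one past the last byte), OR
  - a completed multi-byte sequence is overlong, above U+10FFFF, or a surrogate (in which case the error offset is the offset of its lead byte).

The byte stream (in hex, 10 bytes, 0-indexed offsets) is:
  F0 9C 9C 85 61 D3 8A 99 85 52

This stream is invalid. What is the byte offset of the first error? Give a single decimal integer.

Byte[0]=F0: 4-byte lead, need 3 cont bytes. acc=0x0
Byte[1]=9C: continuation. acc=(acc<<6)|0x1C=0x1C
Byte[2]=9C: continuation. acc=(acc<<6)|0x1C=0x71C
Byte[3]=85: continuation. acc=(acc<<6)|0x05=0x1C705
Completed: cp=U+1C705 (starts at byte 0)
Byte[4]=61: 1-byte ASCII. cp=U+0061
Byte[5]=D3: 2-byte lead, need 1 cont bytes. acc=0x13
Byte[6]=8A: continuation. acc=(acc<<6)|0x0A=0x4CA
Completed: cp=U+04CA (starts at byte 5)
Byte[7]=99: INVALID lead byte (not 0xxx/110x/1110/11110)

Answer: 7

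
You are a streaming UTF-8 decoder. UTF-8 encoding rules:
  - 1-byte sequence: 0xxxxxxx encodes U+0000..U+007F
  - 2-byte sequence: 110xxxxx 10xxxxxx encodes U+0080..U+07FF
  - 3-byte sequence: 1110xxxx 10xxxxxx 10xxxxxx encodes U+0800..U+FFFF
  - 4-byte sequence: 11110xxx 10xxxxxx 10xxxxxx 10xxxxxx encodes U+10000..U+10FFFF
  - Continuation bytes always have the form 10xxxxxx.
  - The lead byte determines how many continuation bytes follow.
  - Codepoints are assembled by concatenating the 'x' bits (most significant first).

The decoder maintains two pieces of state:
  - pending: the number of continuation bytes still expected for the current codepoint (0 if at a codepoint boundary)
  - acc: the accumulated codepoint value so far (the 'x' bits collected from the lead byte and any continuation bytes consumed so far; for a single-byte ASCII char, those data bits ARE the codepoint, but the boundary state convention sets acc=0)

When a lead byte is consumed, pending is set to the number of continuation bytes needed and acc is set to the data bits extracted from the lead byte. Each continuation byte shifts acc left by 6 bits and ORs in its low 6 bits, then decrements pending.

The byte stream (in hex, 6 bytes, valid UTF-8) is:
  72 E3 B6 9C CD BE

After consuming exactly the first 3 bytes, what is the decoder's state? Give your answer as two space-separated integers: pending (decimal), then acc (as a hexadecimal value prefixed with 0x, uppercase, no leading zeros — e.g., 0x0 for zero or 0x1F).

Answer: 1 0xF6

Derivation:
Byte[0]=72: 1-byte. pending=0, acc=0x0
Byte[1]=E3: 3-byte lead. pending=2, acc=0x3
Byte[2]=B6: continuation. acc=(acc<<6)|0x36=0xF6, pending=1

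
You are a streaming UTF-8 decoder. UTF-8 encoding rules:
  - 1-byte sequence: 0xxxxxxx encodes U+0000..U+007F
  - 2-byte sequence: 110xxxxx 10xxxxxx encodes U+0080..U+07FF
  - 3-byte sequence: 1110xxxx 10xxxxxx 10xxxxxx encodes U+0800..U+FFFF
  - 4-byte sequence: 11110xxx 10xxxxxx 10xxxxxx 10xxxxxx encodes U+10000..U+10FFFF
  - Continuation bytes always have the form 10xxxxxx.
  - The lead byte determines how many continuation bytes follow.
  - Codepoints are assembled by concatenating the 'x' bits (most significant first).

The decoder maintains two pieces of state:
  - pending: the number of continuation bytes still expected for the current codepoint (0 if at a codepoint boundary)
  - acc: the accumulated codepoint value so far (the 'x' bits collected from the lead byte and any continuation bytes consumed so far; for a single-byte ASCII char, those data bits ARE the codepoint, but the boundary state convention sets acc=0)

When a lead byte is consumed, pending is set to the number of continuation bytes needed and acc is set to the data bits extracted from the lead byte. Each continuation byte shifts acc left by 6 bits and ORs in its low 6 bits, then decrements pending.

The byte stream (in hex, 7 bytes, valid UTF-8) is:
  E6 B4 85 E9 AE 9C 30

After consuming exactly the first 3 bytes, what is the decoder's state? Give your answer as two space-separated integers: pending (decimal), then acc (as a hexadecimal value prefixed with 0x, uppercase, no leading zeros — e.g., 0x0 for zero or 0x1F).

Answer: 0 0x6D05

Derivation:
Byte[0]=E6: 3-byte lead. pending=2, acc=0x6
Byte[1]=B4: continuation. acc=(acc<<6)|0x34=0x1B4, pending=1
Byte[2]=85: continuation. acc=(acc<<6)|0x05=0x6D05, pending=0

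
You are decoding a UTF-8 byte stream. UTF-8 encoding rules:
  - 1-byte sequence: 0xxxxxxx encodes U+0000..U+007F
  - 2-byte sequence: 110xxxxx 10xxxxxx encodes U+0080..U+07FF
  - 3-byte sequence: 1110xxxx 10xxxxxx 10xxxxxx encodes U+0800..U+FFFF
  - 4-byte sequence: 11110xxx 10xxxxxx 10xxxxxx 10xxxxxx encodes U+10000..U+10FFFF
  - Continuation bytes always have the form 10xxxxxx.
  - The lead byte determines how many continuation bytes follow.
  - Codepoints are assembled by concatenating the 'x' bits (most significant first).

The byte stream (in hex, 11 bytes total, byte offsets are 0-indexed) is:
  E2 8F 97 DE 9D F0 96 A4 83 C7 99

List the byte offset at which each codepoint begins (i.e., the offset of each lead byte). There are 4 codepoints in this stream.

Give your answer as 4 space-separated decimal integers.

Byte[0]=E2: 3-byte lead, need 2 cont bytes. acc=0x2
Byte[1]=8F: continuation. acc=(acc<<6)|0x0F=0x8F
Byte[2]=97: continuation. acc=(acc<<6)|0x17=0x23D7
Completed: cp=U+23D7 (starts at byte 0)
Byte[3]=DE: 2-byte lead, need 1 cont bytes. acc=0x1E
Byte[4]=9D: continuation. acc=(acc<<6)|0x1D=0x79D
Completed: cp=U+079D (starts at byte 3)
Byte[5]=F0: 4-byte lead, need 3 cont bytes. acc=0x0
Byte[6]=96: continuation. acc=(acc<<6)|0x16=0x16
Byte[7]=A4: continuation. acc=(acc<<6)|0x24=0x5A4
Byte[8]=83: continuation. acc=(acc<<6)|0x03=0x16903
Completed: cp=U+16903 (starts at byte 5)
Byte[9]=C7: 2-byte lead, need 1 cont bytes. acc=0x7
Byte[10]=99: continuation. acc=(acc<<6)|0x19=0x1D9
Completed: cp=U+01D9 (starts at byte 9)

Answer: 0 3 5 9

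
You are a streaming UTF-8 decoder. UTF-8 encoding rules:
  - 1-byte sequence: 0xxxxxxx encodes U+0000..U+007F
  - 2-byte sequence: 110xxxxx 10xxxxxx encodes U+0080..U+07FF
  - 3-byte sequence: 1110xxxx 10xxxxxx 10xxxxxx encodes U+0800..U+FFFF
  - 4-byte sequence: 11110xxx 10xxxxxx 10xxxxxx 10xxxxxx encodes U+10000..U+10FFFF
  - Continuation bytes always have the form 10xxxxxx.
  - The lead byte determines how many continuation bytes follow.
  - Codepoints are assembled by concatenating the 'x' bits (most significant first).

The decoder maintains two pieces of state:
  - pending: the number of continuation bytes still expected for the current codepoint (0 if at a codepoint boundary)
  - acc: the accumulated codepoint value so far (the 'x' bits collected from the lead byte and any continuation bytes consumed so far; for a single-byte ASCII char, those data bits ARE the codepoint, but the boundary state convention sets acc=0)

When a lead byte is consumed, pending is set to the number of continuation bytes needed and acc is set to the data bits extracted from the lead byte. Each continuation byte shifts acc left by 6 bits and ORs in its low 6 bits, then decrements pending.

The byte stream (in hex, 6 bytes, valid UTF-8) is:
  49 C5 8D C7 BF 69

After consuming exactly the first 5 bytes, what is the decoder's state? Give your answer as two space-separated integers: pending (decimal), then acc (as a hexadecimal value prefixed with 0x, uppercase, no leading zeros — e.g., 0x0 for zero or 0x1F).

Byte[0]=49: 1-byte. pending=0, acc=0x0
Byte[1]=C5: 2-byte lead. pending=1, acc=0x5
Byte[2]=8D: continuation. acc=(acc<<6)|0x0D=0x14D, pending=0
Byte[3]=C7: 2-byte lead. pending=1, acc=0x7
Byte[4]=BF: continuation. acc=(acc<<6)|0x3F=0x1FF, pending=0

Answer: 0 0x1FF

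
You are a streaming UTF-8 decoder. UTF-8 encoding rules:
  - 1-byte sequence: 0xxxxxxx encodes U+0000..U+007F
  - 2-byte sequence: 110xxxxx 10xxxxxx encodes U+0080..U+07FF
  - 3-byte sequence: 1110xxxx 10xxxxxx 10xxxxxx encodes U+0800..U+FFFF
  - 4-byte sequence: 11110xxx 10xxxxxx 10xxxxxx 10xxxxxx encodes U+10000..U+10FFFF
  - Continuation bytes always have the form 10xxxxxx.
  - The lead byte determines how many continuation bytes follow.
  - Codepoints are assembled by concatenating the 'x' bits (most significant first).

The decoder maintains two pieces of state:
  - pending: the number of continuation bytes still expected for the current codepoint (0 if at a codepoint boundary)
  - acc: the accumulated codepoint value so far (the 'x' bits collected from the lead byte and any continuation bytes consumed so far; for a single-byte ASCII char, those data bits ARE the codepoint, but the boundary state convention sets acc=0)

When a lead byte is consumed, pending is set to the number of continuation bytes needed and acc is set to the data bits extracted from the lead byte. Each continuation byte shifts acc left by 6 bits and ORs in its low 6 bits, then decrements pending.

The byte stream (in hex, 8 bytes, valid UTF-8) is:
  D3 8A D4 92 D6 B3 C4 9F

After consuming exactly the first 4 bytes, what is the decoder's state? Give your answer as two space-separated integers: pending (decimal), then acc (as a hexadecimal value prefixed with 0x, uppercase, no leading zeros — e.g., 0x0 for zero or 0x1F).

Byte[0]=D3: 2-byte lead. pending=1, acc=0x13
Byte[1]=8A: continuation. acc=(acc<<6)|0x0A=0x4CA, pending=0
Byte[2]=D4: 2-byte lead. pending=1, acc=0x14
Byte[3]=92: continuation. acc=(acc<<6)|0x12=0x512, pending=0

Answer: 0 0x512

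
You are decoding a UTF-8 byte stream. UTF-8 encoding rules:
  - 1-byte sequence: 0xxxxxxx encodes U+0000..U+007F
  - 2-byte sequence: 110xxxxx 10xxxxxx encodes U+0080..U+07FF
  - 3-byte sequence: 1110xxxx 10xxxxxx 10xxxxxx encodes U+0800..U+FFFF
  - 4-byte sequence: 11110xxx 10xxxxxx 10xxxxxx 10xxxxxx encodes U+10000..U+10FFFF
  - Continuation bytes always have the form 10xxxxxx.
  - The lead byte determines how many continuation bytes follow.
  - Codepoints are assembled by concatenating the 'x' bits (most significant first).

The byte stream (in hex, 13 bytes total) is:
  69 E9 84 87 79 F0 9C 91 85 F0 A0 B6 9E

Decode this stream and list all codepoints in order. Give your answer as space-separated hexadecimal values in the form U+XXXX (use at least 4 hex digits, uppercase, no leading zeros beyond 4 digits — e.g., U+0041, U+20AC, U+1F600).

Byte[0]=69: 1-byte ASCII. cp=U+0069
Byte[1]=E9: 3-byte lead, need 2 cont bytes. acc=0x9
Byte[2]=84: continuation. acc=(acc<<6)|0x04=0x244
Byte[3]=87: continuation. acc=(acc<<6)|0x07=0x9107
Completed: cp=U+9107 (starts at byte 1)
Byte[4]=79: 1-byte ASCII. cp=U+0079
Byte[5]=F0: 4-byte lead, need 3 cont bytes. acc=0x0
Byte[6]=9C: continuation. acc=(acc<<6)|0x1C=0x1C
Byte[7]=91: continuation. acc=(acc<<6)|0x11=0x711
Byte[8]=85: continuation. acc=(acc<<6)|0x05=0x1C445
Completed: cp=U+1C445 (starts at byte 5)
Byte[9]=F0: 4-byte lead, need 3 cont bytes. acc=0x0
Byte[10]=A0: continuation. acc=(acc<<6)|0x20=0x20
Byte[11]=B6: continuation. acc=(acc<<6)|0x36=0x836
Byte[12]=9E: continuation. acc=(acc<<6)|0x1E=0x20D9E
Completed: cp=U+20D9E (starts at byte 9)

Answer: U+0069 U+9107 U+0079 U+1C445 U+20D9E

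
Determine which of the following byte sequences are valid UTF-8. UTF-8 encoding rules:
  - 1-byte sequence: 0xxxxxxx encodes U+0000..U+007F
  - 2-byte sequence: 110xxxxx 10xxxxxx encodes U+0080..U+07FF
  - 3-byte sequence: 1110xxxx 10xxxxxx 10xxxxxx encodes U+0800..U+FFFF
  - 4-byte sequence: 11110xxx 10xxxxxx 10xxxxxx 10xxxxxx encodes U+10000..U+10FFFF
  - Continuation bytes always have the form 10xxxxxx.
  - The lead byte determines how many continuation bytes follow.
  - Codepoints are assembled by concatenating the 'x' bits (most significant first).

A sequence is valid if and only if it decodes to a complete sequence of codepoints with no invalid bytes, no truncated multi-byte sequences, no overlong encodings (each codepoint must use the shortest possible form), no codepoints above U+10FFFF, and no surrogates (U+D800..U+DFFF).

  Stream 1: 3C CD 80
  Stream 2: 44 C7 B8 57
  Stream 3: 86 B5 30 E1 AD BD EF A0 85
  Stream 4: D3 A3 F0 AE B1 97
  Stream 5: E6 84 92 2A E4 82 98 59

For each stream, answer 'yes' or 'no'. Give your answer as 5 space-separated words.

Stream 1: decodes cleanly. VALID
Stream 2: decodes cleanly. VALID
Stream 3: error at byte offset 0. INVALID
Stream 4: decodes cleanly. VALID
Stream 5: decodes cleanly. VALID

Answer: yes yes no yes yes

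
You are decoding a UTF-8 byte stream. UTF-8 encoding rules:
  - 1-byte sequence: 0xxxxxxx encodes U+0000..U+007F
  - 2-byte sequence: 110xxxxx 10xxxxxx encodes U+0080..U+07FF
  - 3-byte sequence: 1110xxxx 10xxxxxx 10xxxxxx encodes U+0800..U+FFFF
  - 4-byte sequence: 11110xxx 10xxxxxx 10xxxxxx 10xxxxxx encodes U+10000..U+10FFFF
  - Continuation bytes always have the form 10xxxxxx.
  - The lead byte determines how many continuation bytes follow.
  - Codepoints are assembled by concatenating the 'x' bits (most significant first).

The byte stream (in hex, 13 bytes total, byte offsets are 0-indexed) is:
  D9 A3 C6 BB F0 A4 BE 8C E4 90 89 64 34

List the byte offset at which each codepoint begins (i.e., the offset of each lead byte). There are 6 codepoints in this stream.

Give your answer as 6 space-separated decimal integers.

Answer: 0 2 4 8 11 12

Derivation:
Byte[0]=D9: 2-byte lead, need 1 cont bytes. acc=0x19
Byte[1]=A3: continuation. acc=(acc<<6)|0x23=0x663
Completed: cp=U+0663 (starts at byte 0)
Byte[2]=C6: 2-byte lead, need 1 cont bytes. acc=0x6
Byte[3]=BB: continuation. acc=(acc<<6)|0x3B=0x1BB
Completed: cp=U+01BB (starts at byte 2)
Byte[4]=F0: 4-byte lead, need 3 cont bytes. acc=0x0
Byte[5]=A4: continuation. acc=(acc<<6)|0x24=0x24
Byte[6]=BE: continuation. acc=(acc<<6)|0x3E=0x93E
Byte[7]=8C: continuation. acc=(acc<<6)|0x0C=0x24F8C
Completed: cp=U+24F8C (starts at byte 4)
Byte[8]=E4: 3-byte lead, need 2 cont bytes. acc=0x4
Byte[9]=90: continuation. acc=(acc<<6)|0x10=0x110
Byte[10]=89: continuation. acc=(acc<<6)|0x09=0x4409
Completed: cp=U+4409 (starts at byte 8)
Byte[11]=64: 1-byte ASCII. cp=U+0064
Byte[12]=34: 1-byte ASCII. cp=U+0034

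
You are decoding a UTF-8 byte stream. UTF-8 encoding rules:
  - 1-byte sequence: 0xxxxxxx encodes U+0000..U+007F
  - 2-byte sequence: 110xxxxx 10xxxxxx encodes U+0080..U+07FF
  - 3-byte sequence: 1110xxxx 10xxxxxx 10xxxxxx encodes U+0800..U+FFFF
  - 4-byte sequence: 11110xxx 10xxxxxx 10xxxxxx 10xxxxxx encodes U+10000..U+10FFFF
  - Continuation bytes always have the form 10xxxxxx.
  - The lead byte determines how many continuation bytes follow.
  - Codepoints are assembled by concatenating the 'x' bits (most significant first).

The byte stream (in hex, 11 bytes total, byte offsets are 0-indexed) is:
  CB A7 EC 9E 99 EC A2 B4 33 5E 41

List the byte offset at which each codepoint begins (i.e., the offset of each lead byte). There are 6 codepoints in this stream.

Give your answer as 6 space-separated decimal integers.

Answer: 0 2 5 8 9 10

Derivation:
Byte[0]=CB: 2-byte lead, need 1 cont bytes. acc=0xB
Byte[1]=A7: continuation. acc=(acc<<6)|0x27=0x2E7
Completed: cp=U+02E7 (starts at byte 0)
Byte[2]=EC: 3-byte lead, need 2 cont bytes. acc=0xC
Byte[3]=9E: continuation. acc=(acc<<6)|0x1E=0x31E
Byte[4]=99: continuation. acc=(acc<<6)|0x19=0xC799
Completed: cp=U+C799 (starts at byte 2)
Byte[5]=EC: 3-byte lead, need 2 cont bytes. acc=0xC
Byte[6]=A2: continuation. acc=(acc<<6)|0x22=0x322
Byte[7]=B4: continuation. acc=(acc<<6)|0x34=0xC8B4
Completed: cp=U+C8B4 (starts at byte 5)
Byte[8]=33: 1-byte ASCII. cp=U+0033
Byte[9]=5E: 1-byte ASCII. cp=U+005E
Byte[10]=41: 1-byte ASCII. cp=U+0041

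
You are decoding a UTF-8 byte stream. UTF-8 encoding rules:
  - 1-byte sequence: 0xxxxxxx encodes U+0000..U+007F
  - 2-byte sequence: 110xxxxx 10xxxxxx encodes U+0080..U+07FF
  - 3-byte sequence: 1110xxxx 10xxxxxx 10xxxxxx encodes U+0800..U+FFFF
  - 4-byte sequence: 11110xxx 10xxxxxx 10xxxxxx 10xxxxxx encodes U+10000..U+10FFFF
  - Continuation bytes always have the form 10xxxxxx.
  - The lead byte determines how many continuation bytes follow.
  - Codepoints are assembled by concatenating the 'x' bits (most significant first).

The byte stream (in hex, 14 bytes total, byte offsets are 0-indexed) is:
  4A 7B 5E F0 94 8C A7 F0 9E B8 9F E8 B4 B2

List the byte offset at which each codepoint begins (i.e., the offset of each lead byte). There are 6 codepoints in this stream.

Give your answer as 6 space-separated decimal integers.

Answer: 0 1 2 3 7 11

Derivation:
Byte[0]=4A: 1-byte ASCII. cp=U+004A
Byte[1]=7B: 1-byte ASCII. cp=U+007B
Byte[2]=5E: 1-byte ASCII. cp=U+005E
Byte[3]=F0: 4-byte lead, need 3 cont bytes. acc=0x0
Byte[4]=94: continuation. acc=(acc<<6)|0x14=0x14
Byte[5]=8C: continuation. acc=(acc<<6)|0x0C=0x50C
Byte[6]=A7: continuation. acc=(acc<<6)|0x27=0x14327
Completed: cp=U+14327 (starts at byte 3)
Byte[7]=F0: 4-byte lead, need 3 cont bytes. acc=0x0
Byte[8]=9E: continuation. acc=(acc<<6)|0x1E=0x1E
Byte[9]=B8: continuation. acc=(acc<<6)|0x38=0x7B8
Byte[10]=9F: continuation. acc=(acc<<6)|0x1F=0x1EE1F
Completed: cp=U+1EE1F (starts at byte 7)
Byte[11]=E8: 3-byte lead, need 2 cont bytes. acc=0x8
Byte[12]=B4: continuation. acc=(acc<<6)|0x34=0x234
Byte[13]=B2: continuation. acc=(acc<<6)|0x32=0x8D32
Completed: cp=U+8D32 (starts at byte 11)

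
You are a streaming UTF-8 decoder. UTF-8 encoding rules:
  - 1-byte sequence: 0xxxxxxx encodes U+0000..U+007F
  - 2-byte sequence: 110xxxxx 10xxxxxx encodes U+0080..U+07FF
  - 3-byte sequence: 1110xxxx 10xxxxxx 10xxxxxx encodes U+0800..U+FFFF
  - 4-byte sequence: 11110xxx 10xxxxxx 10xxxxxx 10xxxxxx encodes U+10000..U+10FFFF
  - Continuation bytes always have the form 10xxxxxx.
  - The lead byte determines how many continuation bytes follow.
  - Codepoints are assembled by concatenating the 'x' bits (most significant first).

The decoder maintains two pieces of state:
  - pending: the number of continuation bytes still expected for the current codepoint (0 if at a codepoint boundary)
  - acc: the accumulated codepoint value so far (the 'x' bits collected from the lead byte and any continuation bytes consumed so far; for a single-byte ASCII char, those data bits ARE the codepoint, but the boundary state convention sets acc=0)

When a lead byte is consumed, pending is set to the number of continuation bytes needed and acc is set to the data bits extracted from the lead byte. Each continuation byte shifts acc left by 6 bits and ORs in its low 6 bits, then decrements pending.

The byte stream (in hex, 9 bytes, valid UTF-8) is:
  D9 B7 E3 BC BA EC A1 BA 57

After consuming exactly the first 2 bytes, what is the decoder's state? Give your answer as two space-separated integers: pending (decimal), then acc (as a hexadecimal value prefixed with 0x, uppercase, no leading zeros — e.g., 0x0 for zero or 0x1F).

Byte[0]=D9: 2-byte lead. pending=1, acc=0x19
Byte[1]=B7: continuation. acc=(acc<<6)|0x37=0x677, pending=0

Answer: 0 0x677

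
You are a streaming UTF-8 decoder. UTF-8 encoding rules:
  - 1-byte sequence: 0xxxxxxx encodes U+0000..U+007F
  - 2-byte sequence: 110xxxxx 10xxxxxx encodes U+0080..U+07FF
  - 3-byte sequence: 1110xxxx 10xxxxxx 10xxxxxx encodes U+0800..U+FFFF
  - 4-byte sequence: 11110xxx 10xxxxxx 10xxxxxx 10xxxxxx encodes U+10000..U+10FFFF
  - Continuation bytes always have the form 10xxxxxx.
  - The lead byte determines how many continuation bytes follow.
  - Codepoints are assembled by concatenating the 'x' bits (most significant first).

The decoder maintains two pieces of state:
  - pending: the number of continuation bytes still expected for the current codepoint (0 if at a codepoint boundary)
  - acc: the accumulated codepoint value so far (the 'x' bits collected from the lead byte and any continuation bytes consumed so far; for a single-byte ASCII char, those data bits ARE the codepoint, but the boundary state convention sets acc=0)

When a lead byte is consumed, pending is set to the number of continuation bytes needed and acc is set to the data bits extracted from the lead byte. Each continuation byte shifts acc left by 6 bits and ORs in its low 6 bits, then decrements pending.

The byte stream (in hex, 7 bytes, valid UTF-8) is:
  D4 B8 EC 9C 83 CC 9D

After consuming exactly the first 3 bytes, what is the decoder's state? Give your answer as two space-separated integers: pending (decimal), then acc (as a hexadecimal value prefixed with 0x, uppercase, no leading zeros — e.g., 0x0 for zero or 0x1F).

Answer: 2 0xC

Derivation:
Byte[0]=D4: 2-byte lead. pending=1, acc=0x14
Byte[1]=B8: continuation. acc=(acc<<6)|0x38=0x538, pending=0
Byte[2]=EC: 3-byte lead. pending=2, acc=0xC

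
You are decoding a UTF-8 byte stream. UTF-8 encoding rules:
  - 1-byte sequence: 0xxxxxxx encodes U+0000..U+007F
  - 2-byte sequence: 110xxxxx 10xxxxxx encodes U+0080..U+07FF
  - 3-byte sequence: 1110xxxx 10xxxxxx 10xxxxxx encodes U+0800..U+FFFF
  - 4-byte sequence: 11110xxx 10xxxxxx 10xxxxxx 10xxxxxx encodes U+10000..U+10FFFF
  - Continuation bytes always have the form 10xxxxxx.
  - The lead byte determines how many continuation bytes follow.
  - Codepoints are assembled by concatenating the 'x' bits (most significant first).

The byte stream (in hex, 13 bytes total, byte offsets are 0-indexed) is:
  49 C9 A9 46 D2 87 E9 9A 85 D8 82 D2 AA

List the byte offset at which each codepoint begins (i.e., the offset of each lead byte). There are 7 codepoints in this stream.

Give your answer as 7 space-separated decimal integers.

Byte[0]=49: 1-byte ASCII. cp=U+0049
Byte[1]=C9: 2-byte lead, need 1 cont bytes. acc=0x9
Byte[2]=A9: continuation. acc=(acc<<6)|0x29=0x269
Completed: cp=U+0269 (starts at byte 1)
Byte[3]=46: 1-byte ASCII. cp=U+0046
Byte[4]=D2: 2-byte lead, need 1 cont bytes. acc=0x12
Byte[5]=87: continuation. acc=(acc<<6)|0x07=0x487
Completed: cp=U+0487 (starts at byte 4)
Byte[6]=E9: 3-byte lead, need 2 cont bytes. acc=0x9
Byte[7]=9A: continuation. acc=(acc<<6)|0x1A=0x25A
Byte[8]=85: continuation. acc=(acc<<6)|0x05=0x9685
Completed: cp=U+9685 (starts at byte 6)
Byte[9]=D8: 2-byte lead, need 1 cont bytes. acc=0x18
Byte[10]=82: continuation. acc=(acc<<6)|0x02=0x602
Completed: cp=U+0602 (starts at byte 9)
Byte[11]=D2: 2-byte lead, need 1 cont bytes. acc=0x12
Byte[12]=AA: continuation. acc=(acc<<6)|0x2A=0x4AA
Completed: cp=U+04AA (starts at byte 11)

Answer: 0 1 3 4 6 9 11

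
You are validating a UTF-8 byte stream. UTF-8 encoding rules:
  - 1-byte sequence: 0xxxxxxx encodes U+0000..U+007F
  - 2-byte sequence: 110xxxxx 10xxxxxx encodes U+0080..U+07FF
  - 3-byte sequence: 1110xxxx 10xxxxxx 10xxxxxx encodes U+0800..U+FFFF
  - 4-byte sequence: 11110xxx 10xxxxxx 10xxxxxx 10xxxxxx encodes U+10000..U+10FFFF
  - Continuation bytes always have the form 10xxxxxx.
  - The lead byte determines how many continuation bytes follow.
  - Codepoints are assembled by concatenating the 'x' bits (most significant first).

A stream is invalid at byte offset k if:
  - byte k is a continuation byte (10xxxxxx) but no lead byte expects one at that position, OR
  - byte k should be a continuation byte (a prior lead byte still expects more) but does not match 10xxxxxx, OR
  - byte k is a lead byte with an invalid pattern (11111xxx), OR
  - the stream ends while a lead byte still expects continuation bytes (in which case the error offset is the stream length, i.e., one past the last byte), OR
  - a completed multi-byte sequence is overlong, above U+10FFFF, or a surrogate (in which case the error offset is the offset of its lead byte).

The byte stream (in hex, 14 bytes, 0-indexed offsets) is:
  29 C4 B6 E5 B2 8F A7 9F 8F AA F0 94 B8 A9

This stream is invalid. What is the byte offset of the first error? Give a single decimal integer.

Byte[0]=29: 1-byte ASCII. cp=U+0029
Byte[1]=C4: 2-byte lead, need 1 cont bytes. acc=0x4
Byte[2]=B6: continuation. acc=(acc<<6)|0x36=0x136
Completed: cp=U+0136 (starts at byte 1)
Byte[3]=E5: 3-byte lead, need 2 cont bytes. acc=0x5
Byte[4]=B2: continuation. acc=(acc<<6)|0x32=0x172
Byte[5]=8F: continuation. acc=(acc<<6)|0x0F=0x5C8F
Completed: cp=U+5C8F (starts at byte 3)
Byte[6]=A7: INVALID lead byte (not 0xxx/110x/1110/11110)

Answer: 6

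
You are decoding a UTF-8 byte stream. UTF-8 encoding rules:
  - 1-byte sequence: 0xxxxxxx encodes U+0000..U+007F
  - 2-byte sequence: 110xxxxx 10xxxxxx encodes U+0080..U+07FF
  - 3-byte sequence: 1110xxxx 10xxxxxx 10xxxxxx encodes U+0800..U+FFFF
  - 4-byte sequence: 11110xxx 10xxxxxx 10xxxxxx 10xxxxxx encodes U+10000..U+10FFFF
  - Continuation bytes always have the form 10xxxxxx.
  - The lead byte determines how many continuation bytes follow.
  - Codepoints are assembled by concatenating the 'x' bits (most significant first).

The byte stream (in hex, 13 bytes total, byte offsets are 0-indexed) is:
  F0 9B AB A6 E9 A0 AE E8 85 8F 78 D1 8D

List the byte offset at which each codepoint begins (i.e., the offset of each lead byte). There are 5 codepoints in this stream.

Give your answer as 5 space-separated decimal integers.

Byte[0]=F0: 4-byte lead, need 3 cont bytes. acc=0x0
Byte[1]=9B: continuation. acc=(acc<<6)|0x1B=0x1B
Byte[2]=AB: continuation. acc=(acc<<6)|0x2B=0x6EB
Byte[3]=A6: continuation. acc=(acc<<6)|0x26=0x1BAE6
Completed: cp=U+1BAE6 (starts at byte 0)
Byte[4]=E9: 3-byte lead, need 2 cont bytes. acc=0x9
Byte[5]=A0: continuation. acc=(acc<<6)|0x20=0x260
Byte[6]=AE: continuation. acc=(acc<<6)|0x2E=0x982E
Completed: cp=U+982E (starts at byte 4)
Byte[7]=E8: 3-byte lead, need 2 cont bytes. acc=0x8
Byte[8]=85: continuation. acc=(acc<<6)|0x05=0x205
Byte[9]=8F: continuation. acc=(acc<<6)|0x0F=0x814F
Completed: cp=U+814F (starts at byte 7)
Byte[10]=78: 1-byte ASCII. cp=U+0078
Byte[11]=D1: 2-byte lead, need 1 cont bytes. acc=0x11
Byte[12]=8D: continuation. acc=(acc<<6)|0x0D=0x44D
Completed: cp=U+044D (starts at byte 11)

Answer: 0 4 7 10 11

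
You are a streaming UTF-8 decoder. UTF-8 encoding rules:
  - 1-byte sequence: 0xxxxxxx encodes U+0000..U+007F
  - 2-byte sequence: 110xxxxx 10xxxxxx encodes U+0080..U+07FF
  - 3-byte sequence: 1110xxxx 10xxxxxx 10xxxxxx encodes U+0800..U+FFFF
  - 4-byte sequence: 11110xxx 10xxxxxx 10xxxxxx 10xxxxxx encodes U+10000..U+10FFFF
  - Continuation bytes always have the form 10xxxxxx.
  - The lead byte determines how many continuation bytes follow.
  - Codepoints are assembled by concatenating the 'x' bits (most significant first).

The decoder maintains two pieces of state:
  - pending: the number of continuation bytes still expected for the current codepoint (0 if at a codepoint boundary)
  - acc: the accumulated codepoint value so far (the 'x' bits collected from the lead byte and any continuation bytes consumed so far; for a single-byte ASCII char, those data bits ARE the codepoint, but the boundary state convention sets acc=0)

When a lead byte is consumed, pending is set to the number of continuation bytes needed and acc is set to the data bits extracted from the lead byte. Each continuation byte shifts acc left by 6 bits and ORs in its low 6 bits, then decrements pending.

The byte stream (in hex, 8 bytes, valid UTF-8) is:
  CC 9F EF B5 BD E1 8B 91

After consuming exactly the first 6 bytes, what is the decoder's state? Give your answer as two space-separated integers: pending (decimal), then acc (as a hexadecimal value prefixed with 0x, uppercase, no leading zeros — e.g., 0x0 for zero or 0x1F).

Byte[0]=CC: 2-byte lead. pending=1, acc=0xC
Byte[1]=9F: continuation. acc=(acc<<6)|0x1F=0x31F, pending=0
Byte[2]=EF: 3-byte lead. pending=2, acc=0xF
Byte[3]=B5: continuation. acc=(acc<<6)|0x35=0x3F5, pending=1
Byte[4]=BD: continuation. acc=(acc<<6)|0x3D=0xFD7D, pending=0
Byte[5]=E1: 3-byte lead. pending=2, acc=0x1

Answer: 2 0x1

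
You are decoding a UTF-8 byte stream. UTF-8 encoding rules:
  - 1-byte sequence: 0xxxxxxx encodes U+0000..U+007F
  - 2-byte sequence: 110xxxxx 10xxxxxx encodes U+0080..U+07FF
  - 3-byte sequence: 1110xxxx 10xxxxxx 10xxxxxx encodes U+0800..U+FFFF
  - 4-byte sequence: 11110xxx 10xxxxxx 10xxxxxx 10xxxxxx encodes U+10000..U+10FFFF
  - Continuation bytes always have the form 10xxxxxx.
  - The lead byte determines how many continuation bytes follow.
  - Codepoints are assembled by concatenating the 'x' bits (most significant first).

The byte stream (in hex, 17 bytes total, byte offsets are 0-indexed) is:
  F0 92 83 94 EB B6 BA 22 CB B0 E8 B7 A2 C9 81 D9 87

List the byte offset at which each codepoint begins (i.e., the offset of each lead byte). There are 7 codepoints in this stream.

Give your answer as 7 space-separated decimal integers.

Byte[0]=F0: 4-byte lead, need 3 cont bytes. acc=0x0
Byte[1]=92: continuation. acc=(acc<<6)|0x12=0x12
Byte[2]=83: continuation. acc=(acc<<6)|0x03=0x483
Byte[3]=94: continuation. acc=(acc<<6)|0x14=0x120D4
Completed: cp=U+120D4 (starts at byte 0)
Byte[4]=EB: 3-byte lead, need 2 cont bytes. acc=0xB
Byte[5]=B6: continuation. acc=(acc<<6)|0x36=0x2F6
Byte[6]=BA: continuation. acc=(acc<<6)|0x3A=0xBDBA
Completed: cp=U+BDBA (starts at byte 4)
Byte[7]=22: 1-byte ASCII. cp=U+0022
Byte[8]=CB: 2-byte lead, need 1 cont bytes. acc=0xB
Byte[9]=B0: continuation. acc=(acc<<6)|0x30=0x2F0
Completed: cp=U+02F0 (starts at byte 8)
Byte[10]=E8: 3-byte lead, need 2 cont bytes. acc=0x8
Byte[11]=B7: continuation. acc=(acc<<6)|0x37=0x237
Byte[12]=A2: continuation. acc=(acc<<6)|0x22=0x8DE2
Completed: cp=U+8DE2 (starts at byte 10)
Byte[13]=C9: 2-byte lead, need 1 cont bytes. acc=0x9
Byte[14]=81: continuation. acc=(acc<<6)|0x01=0x241
Completed: cp=U+0241 (starts at byte 13)
Byte[15]=D9: 2-byte lead, need 1 cont bytes. acc=0x19
Byte[16]=87: continuation. acc=(acc<<6)|0x07=0x647
Completed: cp=U+0647 (starts at byte 15)

Answer: 0 4 7 8 10 13 15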